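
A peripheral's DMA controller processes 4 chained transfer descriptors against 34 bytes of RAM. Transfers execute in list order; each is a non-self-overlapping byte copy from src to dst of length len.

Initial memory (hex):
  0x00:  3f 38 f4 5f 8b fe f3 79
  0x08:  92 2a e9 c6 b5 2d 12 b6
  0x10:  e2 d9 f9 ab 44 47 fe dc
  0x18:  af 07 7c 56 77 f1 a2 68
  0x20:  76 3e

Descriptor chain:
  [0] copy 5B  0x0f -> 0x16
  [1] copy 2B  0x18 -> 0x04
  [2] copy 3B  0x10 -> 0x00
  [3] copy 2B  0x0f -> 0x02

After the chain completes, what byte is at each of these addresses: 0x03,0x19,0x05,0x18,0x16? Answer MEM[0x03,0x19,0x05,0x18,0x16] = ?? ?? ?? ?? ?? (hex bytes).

  after D0: wrote 5B at 0x16 = b6e2d9f9ab
  after D1: wrote 2B at 0x04 = d9f9
  after D2: wrote 3B at 0x00 = e2d9f9
  after D3: wrote 2B at 0x02 = b6e2
query mem[0x03]=0xe2, mem[0x19]=0xf9, mem[0x05]=0xf9, mem[0x18]=0xd9, mem[0x16]=0xb6

MEM[0x03,0x19,0x05,0x18,0x16] = e2 f9 f9 d9 b6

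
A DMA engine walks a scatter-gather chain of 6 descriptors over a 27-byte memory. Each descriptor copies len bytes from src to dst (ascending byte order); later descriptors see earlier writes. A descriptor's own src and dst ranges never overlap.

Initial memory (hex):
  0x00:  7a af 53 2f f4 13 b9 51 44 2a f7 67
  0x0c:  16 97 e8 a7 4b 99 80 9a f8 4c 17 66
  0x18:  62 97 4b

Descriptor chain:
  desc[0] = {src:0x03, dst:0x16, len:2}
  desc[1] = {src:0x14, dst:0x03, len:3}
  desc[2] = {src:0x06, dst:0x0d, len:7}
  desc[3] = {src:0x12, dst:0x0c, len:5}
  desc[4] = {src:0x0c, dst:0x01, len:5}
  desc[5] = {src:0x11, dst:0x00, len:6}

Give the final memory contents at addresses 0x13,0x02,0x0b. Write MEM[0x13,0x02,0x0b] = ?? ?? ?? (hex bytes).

  after D0: wrote 2B at 0x16 = 2ff4
  after D1: wrote 3B at 0x03 = f84c2f
  after D2: wrote 7B at 0x0d = b951442af76716
  after D3: wrote 5B at 0x0c = 6716f84c2f
  after D4: wrote 5B at 0x01 = 6716f84c2f
  after D5: wrote 6B at 0x00 = f76716f84c2f
query mem[0x13]=0x16, mem[0x02]=0x16, mem[0x0b]=0x67

MEM[0x13,0x02,0x0b] = 16 16 67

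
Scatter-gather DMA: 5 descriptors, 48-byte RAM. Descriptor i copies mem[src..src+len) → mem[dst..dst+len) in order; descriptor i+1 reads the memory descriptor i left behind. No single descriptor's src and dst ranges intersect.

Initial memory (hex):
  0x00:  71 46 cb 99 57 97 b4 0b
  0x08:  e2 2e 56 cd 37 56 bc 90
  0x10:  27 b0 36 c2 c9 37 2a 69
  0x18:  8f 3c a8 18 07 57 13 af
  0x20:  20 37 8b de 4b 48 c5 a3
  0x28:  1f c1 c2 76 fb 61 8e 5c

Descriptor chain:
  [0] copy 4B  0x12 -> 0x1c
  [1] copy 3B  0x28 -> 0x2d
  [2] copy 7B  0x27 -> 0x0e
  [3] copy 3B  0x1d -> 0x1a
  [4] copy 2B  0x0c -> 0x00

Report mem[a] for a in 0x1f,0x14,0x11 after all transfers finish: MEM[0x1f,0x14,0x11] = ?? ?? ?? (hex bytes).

MEM[0x1f,0x14,0x11] = 37 1f c2

[0] 0x12->0x1c len=4 : 36 c2 c9 37
[1] 0x28->0x2d len=3 : 1f c1 c2
[2] 0x27->0x0e len=7 : a3 1f c1 c2 76 fb 1f
[3] 0x1d->0x1a len=3 : c2 c9 37
[4] 0x0c->0x00 len=2 : 37 56
query mem[0x1f]=0x37, mem[0x14]=0x1f, mem[0x11]=0xc2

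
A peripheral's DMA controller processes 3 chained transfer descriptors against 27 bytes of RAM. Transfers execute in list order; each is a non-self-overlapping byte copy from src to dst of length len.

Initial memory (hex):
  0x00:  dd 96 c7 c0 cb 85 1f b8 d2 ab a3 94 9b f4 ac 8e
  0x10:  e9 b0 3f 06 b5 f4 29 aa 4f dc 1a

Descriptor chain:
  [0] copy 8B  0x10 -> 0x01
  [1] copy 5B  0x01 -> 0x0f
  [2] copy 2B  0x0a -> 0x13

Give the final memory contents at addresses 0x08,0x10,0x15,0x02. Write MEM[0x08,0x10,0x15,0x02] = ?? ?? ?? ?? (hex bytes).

MEM[0x08,0x10,0x15,0x02] = aa b0 f4 b0

D0: mem[0x01..0x08] <- [e9 b0 3f 06 b5 f4 29 aa]
D1: mem[0x0f..0x13] <- [e9 b0 3f 06 b5]
D2: mem[0x13..0x14] <- [a3 94]
query mem[0x08]=0xaa, mem[0x10]=0xb0, mem[0x15]=0xf4, mem[0x02]=0xb0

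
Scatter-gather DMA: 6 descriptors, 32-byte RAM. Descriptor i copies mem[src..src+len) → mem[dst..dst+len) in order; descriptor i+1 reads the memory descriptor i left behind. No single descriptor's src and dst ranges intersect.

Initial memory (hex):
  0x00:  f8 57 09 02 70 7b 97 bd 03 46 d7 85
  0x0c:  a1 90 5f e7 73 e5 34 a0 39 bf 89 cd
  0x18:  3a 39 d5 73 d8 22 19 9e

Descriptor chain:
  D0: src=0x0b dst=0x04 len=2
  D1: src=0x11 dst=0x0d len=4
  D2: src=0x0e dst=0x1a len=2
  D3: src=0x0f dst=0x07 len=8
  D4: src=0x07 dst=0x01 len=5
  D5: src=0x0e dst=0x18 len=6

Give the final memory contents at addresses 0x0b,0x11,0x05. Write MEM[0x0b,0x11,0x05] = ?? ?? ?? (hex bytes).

[0] 0x0b->0x04 len=2 : 85 a1
[1] 0x11->0x0d len=4 : e5 34 a0 39
[2] 0x0e->0x1a len=2 : 34 a0
[3] 0x0f->0x07 len=8 : a0 39 e5 34 a0 39 bf 89
[4] 0x07->0x01 len=5 : a0 39 e5 34 a0
[5] 0x0e->0x18 len=6 : 89 a0 39 e5 34 a0
query mem[0x0b]=0xa0, mem[0x11]=0xe5, mem[0x05]=0xa0

MEM[0x0b,0x11,0x05] = a0 e5 a0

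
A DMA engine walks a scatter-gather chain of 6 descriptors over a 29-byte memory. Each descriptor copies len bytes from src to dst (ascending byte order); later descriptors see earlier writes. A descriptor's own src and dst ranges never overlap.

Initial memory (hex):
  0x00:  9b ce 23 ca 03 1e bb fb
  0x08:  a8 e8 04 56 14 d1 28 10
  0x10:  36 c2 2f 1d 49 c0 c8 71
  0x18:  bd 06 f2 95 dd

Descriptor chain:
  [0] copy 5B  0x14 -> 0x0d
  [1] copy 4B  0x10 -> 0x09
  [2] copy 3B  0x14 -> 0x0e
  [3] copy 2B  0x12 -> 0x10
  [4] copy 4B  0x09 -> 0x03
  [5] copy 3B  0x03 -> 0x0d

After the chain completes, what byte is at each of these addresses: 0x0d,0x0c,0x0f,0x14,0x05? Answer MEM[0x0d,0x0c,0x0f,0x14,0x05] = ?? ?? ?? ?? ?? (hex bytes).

[0] 0x14->0x0d len=5 : 49 c0 c8 71 bd
[1] 0x10->0x09 len=4 : 71 bd 2f 1d
[2] 0x14->0x0e len=3 : 49 c0 c8
[3] 0x12->0x10 len=2 : 2f 1d
[4] 0x09->0x03 len=4 : 71 bd 2f 1d
[5] 0x03->0x0d len=3 : 71 bd 2f
query mem[0x0d]=0x71, mem[0x0c]=0x1d, mem[0x0f]=0x2f, mem[0x14]=0x49, mem[0x05]=0x2f

MEM[0x0d,0x0c,0x0f,0x14,0x05] = 71 1d 2f 49 2f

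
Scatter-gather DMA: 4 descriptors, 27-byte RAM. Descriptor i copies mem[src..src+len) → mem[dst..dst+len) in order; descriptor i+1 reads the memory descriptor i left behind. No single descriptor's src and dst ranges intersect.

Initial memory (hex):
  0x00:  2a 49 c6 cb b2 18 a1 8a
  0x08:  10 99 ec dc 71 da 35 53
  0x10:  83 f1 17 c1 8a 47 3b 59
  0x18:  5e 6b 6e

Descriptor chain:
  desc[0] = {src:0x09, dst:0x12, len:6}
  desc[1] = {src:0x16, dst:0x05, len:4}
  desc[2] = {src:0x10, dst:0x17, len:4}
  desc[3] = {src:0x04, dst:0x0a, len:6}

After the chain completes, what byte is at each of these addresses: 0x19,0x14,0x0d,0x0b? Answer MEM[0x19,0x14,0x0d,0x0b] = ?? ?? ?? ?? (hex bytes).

MEM[0x19,0x14,0x0d,0x0b] = 99 dc 5e da

[0] 0x09->0x12 len=6 : 99 ec dc 71 da 35
[1] 0x16->0x05 len=4 : da 35 5e 6b
[2] 0x10->0x17 len=4 : 83 f1 99 ec
[3] 0x04->0x0a len=6 : b2 da 35 5e 6b 99
query mem[0x19]=0x99, mem[0x14]=0xdc, mem[0x0d]=0x5e, mem[0x0b]=0xda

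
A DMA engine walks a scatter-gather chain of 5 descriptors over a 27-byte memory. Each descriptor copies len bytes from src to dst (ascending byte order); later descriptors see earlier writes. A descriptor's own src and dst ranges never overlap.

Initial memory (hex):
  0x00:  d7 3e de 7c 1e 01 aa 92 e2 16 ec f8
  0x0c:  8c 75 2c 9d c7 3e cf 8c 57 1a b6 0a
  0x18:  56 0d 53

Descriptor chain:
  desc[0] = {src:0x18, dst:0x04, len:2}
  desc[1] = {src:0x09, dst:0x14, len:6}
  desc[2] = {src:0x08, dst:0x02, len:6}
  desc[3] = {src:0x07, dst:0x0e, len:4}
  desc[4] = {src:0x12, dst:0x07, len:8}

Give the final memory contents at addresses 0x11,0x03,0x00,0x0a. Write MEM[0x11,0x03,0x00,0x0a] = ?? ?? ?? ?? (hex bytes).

MEM[0x11,0x03,0x00,0x0a] = ec 16 d7 ec

D0: mem[0x04..0x05] <- [56 0d]
D1: mem[0x14..0x19] <- [16 ec f8 8c 75 2c]
D2: mem[0x02..0x07] <- [e2 16 ec f8 8c 75]
D3: mem[0x0e..0x11] <- [75 e2 16 ec]
D4: mem[0x07..0x0e] <- [cf 8c 16 ec f8 8c 75 2c]
query mem[0x11]=0xec, mem[0x03]=0x16, mem[0x00]=0xd7, mem[0x0a]=0xec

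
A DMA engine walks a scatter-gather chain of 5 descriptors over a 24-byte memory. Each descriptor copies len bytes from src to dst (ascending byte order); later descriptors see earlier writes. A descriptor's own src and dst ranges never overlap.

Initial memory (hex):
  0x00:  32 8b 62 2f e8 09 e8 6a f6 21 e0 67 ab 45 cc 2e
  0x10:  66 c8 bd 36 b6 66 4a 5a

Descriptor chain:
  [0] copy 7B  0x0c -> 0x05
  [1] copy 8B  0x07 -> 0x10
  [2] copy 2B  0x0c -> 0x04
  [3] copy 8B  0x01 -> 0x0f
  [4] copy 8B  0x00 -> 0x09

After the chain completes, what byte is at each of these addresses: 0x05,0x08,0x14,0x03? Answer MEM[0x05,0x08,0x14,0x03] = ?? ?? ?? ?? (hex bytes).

  after D0: wrote 7B at 0x05 = ab45cc2e66c8bd
  after D1: wrote 8B at 0x10 = cc2e66c8bdab45cc
  after D2: wrote 2B at 0x04 = ab45
  after D3: wrote 8B at 0x0f = 8b622fab4545cc2e
  after D4: wrote 8B at 0x09 = 328b622fab4545cc
query mem[0x05]=0x45, mem[0x08]=0x2e, mem[0x14]=0x45, mem[0x03]=0x2f

MEM[0x05,0x08,0x14,0x03] = 45 2e 45 2f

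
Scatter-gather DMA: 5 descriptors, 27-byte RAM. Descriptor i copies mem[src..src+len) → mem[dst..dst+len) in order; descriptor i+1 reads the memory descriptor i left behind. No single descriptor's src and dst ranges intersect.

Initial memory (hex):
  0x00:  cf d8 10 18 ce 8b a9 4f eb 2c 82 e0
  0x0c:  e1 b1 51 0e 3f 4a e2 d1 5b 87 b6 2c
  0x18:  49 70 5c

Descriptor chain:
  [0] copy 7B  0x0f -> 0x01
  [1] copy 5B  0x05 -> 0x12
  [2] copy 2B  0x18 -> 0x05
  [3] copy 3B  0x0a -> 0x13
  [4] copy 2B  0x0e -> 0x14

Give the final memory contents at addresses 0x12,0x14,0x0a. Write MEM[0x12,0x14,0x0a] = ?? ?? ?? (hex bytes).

MEM[0x12,0x14,0x0a] = d1 51 82

[0] 0x0f->0x01 len=7 : 0e 3f 4a e2 d1 5b 87
[1] 0x05->0x12 len=5 : d1 5b 87 eb 2c
[2] 0x18->0x05 len=2 : 49 70
[3] 0x0a->0x13 len=3 : 82 e0 e1
[4] 0x0e->0x14 len=2 : 51 0e
query mem[0x12]=0xd1, mem[0x14]=0x51, mem[0x0a]=0x82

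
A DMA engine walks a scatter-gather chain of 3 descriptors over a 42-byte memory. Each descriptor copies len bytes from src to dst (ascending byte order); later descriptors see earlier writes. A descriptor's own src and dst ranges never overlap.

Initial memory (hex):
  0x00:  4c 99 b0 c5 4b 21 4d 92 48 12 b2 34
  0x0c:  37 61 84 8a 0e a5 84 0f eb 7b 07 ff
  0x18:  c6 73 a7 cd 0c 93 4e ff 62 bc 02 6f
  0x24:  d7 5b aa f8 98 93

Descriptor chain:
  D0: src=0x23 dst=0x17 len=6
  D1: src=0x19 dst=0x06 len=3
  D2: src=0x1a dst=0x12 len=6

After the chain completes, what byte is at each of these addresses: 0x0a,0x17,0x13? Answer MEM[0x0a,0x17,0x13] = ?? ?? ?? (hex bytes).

#0 dst[0x17+6] := {0x6f,0xd7,0x5b,0xaa,0xf8,0x98}
#1 dst[0x06+3] := {0x5b,0xaa,0xf8}
#2 dst[0x12+6] := {0xaa,0xf8,0x98,0x93,0x4e,0xff}
query mem[0x0a]=0xb2, mem[0x17]=0xff, mem[0x13]=0xf8

MEM[0x0a,0x17,0x13] = b2 ff f8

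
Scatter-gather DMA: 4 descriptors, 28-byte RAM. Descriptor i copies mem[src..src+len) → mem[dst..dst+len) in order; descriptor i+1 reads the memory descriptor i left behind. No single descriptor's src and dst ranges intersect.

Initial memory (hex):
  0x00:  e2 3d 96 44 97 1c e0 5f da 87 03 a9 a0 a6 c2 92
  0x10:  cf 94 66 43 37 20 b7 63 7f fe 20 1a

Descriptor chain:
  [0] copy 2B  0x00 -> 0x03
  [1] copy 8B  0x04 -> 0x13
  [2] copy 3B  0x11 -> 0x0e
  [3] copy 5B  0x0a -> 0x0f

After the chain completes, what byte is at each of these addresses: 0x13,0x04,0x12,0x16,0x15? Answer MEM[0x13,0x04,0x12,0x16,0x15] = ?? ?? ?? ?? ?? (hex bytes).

MEM[0x13,0x04,0x12,0x16,0x15] = 94 3d a6 5f e0

  after D0: wrote 2B at 0x03 = e23d
  after D1: wrote 8B at 0x13 = 3d1ce05fda8703a9
  after D2: wrote 3B at 0x0e = 94663d
  after D3: wrote 5B at 0x0f = 03a9a0a694
query mem[0x13]=0x94, mem[0x04]=0x3d, mem[0x12]=0xa6, mem[0x16]=0x5f, mem[0x15]=0xe0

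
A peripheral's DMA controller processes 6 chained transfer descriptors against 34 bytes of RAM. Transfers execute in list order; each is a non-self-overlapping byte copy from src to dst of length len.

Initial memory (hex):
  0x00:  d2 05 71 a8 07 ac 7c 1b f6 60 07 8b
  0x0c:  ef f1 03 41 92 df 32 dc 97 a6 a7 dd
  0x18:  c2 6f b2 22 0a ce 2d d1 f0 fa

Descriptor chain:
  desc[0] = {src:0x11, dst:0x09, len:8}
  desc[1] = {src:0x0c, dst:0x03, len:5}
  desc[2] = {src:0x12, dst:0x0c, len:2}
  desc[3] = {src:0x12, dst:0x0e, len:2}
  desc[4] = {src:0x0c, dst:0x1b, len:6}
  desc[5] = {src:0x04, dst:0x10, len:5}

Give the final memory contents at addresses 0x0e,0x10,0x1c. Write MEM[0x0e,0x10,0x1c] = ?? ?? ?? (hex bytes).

[0] 0x11->0x09 len=8 : df 32 dc 97 a6 a7 dd c2
[1] 0x0c->0x03 len=5 : 97 a6 a7 dd c2
[2] 0x12->0x0c len=2 : 32 dc
[3] 0x12->0x0e len=2 : 32 dc
[4] 0x0c->0x1b len=6 : 32 dc 32 dc c2 df
[5] 0x04->0x10 len=5 : a6 a7 dd c2 f6
query mem[0x0e]=0x32, mem[0x10]=0xa6, mem[0x1c]=0xdc

MEM[0x0e,0x10,0x1c] = 32 a6 dc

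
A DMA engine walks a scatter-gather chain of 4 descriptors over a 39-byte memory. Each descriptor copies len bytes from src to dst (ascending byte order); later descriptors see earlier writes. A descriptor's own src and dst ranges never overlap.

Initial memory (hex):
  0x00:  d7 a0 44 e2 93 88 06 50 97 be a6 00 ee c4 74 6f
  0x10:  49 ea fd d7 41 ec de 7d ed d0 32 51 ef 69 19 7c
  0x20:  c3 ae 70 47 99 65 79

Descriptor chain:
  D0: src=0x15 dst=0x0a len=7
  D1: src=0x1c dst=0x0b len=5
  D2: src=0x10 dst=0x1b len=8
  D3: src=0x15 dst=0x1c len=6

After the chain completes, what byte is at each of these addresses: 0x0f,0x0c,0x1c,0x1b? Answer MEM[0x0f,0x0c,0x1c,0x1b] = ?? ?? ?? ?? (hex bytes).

MEM[0x0f,0x0c,0x1c,0x1b] = c3 69 ec 51

  after D0: wrote 7B at 0x0a = ecde7dedd03251
  after D1: wrote 5B at 0x0b = ef69197cc3
  after D2: wrote 8B at 0x1b = 51eafdd741ecde7d
  after D3: wrote 6B at 0x1c = ecde7dedd032
query mem[0x0f]=0xc3, mem[0x0c]=0x69, mem[0x1c]=0xec, mem[0x1b]=0x51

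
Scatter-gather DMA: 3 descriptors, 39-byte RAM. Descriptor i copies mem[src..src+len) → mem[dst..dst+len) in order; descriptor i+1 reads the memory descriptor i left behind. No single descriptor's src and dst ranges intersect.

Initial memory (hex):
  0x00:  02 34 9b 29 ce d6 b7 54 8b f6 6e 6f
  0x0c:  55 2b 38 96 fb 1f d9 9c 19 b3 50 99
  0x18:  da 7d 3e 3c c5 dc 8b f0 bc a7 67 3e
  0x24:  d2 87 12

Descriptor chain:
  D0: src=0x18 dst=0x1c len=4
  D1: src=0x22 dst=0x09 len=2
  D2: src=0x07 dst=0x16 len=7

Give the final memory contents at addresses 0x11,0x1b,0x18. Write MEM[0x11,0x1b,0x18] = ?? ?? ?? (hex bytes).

D0: mem[0x1c..0x1f] <- [da 7d 3e 3c]
D1: mem[0x09..0x0a] <- [67 3e]
D2: mem[0x16..0x1c] <- [54 8b 67 3e 6f 55 2b]
query mem[0x11]=0x1f, mem[0x1b]=0x55, mem[0x18]=0x67

MEM[0x11,0x1b,0x18] = 1f 55 67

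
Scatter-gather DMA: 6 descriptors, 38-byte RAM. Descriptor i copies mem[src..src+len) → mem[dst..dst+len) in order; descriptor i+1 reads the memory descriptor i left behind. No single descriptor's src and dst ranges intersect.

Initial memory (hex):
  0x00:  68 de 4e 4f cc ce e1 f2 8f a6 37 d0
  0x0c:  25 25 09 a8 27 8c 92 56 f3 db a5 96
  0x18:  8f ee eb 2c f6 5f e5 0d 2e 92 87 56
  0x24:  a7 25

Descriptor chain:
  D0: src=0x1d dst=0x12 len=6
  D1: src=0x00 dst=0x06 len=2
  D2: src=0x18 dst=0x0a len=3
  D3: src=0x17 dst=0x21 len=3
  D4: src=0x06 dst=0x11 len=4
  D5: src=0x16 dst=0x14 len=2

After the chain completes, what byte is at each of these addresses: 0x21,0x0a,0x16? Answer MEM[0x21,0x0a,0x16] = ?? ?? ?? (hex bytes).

MEM[0x21,0x0a,0x16] = 87 8f 92

D0: mem[0x12..0x17] <- [5f e5 0d 2e 92 87]
D1: mem[0x06..0x07] <- [68 de]
D2: mem[0x0a..0x0c] <- [8f ee eb]
D3: mem[0x21..0x23] <- [87 8f ee]
D4: mem[0x11..0x14] <- [68 de 8f a6]
D5: mem[0x14..0x15] <- [92 87]
query mem[0x21]=0x87, mem[0x0a]=0x8f, mem[0x16]=0x92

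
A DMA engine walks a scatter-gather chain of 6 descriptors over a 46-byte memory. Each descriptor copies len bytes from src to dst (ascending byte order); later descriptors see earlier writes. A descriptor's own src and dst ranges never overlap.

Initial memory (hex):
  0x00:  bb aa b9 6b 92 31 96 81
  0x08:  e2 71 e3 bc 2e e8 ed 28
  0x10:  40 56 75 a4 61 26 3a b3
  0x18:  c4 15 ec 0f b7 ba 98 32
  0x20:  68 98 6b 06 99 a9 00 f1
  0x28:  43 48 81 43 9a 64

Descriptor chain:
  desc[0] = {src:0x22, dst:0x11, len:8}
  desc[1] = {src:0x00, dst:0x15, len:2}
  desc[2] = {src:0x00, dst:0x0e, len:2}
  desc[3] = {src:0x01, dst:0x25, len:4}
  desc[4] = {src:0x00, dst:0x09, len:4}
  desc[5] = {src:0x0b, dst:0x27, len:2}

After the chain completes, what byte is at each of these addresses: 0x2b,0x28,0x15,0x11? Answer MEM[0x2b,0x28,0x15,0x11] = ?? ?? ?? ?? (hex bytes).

#0 dst[0x11+8] := {0x6b,0x06,0x99,0xa9,0x00,0xf1,0x43,0x48}
#1 dst[0x15+2] := {0xbb,0xaa}
#2 dst[0x0e+2] := {0xbb,0xaa}
#3 dst[0x25+4] := {0xaa,0xb9,0x6b,0x92}
#4 dst[0x09+4] := {0xbb,0xaa,0xb9,0x6b}
#5 dst[0x27+2] := {0xb9,0x6b}
query mem[0x2b]=0x43, mem[0x28]=0x6b, mem[0x15]=0xbb, mem[0x11]=0x6b

MEM[0x2b,0x28,0x15,0x11] = 43 6b bb 6b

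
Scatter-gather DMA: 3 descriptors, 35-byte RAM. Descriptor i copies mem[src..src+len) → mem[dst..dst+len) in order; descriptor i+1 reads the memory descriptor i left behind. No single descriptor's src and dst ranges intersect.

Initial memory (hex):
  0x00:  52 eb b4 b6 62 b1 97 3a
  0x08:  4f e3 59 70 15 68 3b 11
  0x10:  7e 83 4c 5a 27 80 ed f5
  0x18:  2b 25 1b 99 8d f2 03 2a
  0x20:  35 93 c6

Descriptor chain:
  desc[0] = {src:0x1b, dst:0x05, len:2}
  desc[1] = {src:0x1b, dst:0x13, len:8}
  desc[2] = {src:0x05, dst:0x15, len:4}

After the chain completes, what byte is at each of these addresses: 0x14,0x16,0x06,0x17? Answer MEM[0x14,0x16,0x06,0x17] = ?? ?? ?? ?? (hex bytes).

D0: mem[0x05..0x06] <- [99 8d]
D1: mem[0x13..0x1a] <- [99 8d f2 03 2a 35 93 c6]
D2: mem[0x15..0x18] <- [99 8d 3a 4f]
query mem[0x14]=0x8d, mem[0x16]=0x8d, mem[0x06]=0x8d, mem[0x17]=0x3a

MEM[0x14,0x16,0x06,0x17] = 8d 8d 8d 3a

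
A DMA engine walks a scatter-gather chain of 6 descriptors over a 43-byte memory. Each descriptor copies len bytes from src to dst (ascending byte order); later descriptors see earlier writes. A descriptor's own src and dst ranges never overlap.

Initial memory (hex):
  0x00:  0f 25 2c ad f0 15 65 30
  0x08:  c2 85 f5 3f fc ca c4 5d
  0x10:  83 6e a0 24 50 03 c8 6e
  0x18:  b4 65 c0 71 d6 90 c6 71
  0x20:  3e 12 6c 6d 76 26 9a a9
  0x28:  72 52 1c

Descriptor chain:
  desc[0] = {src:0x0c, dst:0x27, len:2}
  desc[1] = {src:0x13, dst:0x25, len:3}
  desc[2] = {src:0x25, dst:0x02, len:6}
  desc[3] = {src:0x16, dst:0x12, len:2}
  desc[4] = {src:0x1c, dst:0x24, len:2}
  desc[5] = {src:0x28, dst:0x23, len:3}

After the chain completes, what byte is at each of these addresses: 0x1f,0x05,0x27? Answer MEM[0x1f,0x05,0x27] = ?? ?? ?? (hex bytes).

#0 dst[0x27+2] := {0xfc,0xca}
#1 dst[0x25+3] := {0x24,0x50,0x03}
#2 dst[0x02+6] := {0x24,0x50,0x03,0xca,0x52,0x1c}
#3 dst[0x12+2] := {0xc8,0x6e}
#4 dst[0x24+2] := {0xd6,0x90}
#5 dst[0x23+3] := {0xca,0x52,0x1c}
query mem[0x1f]=0x71, mem[0x05]=0xca, mem[0x27]=0x03

MEM[0x1f,0x05,0x27] = 71 ca 03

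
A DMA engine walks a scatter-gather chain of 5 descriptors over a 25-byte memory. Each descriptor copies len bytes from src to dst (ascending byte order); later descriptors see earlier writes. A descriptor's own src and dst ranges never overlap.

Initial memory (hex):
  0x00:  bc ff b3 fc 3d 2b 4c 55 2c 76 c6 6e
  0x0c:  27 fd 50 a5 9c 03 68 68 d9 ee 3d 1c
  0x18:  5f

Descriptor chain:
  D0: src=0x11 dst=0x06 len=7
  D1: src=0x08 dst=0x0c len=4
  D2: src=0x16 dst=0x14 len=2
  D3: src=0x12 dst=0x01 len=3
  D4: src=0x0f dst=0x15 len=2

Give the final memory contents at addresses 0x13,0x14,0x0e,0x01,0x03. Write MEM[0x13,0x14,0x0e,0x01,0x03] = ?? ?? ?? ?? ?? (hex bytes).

  after D0: wrote 7B at 0x06 = 036868d9ee3d1c
  after D1: wrote 4B at 0x0c = 68d9ee3d
  after D2: wrote 2B at 0x14 = 3d1c
  after D3: wrote 3B at 0x01 = 68683d
  after D4: wrote 2B at 0x15 = 3d9c
query mem[0x13]=0x68, mem[0x14]=0x3d, mem[0x0e]=0xee, mem[0x01]=0x68, mem[0x03]=0x3d

MEM[0x13,0x14,0x0e,0x01,0x03] = 68 3d ee 68 3d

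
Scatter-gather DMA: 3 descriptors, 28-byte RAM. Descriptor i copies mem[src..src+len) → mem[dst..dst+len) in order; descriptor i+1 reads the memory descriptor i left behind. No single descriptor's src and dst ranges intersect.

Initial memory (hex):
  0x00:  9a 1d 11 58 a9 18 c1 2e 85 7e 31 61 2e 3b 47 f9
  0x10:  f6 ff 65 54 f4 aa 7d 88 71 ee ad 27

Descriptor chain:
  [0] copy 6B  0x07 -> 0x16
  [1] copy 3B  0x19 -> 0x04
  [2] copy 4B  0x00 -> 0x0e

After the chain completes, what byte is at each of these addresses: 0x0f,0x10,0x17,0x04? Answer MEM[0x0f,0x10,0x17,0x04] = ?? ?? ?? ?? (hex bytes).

MEM[0x0f,0x10,0x17,0x04] = 1d 11 85 31

[0] 0x07->0x16 len=6 : 2e 85 7e 31 61 2e
[1] 0x19->0x04 len=3 : 31 61 2e
[2] 0x00->0x0e len=4 : 9a 1d 11 58
query mem[0x0f]=0x1d, mem[0x10]=0x11, mem[0x17]=0x85, mem[0x04]=0x31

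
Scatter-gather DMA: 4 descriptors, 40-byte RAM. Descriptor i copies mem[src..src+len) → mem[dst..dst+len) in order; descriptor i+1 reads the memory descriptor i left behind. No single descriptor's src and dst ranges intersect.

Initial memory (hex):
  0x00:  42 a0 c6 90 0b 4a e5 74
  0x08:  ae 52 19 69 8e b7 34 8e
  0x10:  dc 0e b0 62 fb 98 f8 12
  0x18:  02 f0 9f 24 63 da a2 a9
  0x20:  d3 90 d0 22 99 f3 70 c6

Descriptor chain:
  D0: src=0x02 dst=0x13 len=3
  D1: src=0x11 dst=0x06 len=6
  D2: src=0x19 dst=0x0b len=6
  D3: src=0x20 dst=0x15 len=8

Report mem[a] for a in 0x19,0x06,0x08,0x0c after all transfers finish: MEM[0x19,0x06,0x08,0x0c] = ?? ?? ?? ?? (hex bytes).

  after D0: wrote 3B at 0x13 = c6900b
  after D1: wrote 6B at 0x06 = 0eb0c6900bf8
  after D2: wrote 6B at 0x0b = f09f2463daa2
  after D3: wrote 8B at 0x15 = d390d02299f370c6
query mem[0x19]=0x99, mem[0x06]=0x0e, mem[0x08]=0xc6, mem[0x0c]=0x9f

MEM[0x19,0x06,0x08,0x0c] = 99 0e c6 9f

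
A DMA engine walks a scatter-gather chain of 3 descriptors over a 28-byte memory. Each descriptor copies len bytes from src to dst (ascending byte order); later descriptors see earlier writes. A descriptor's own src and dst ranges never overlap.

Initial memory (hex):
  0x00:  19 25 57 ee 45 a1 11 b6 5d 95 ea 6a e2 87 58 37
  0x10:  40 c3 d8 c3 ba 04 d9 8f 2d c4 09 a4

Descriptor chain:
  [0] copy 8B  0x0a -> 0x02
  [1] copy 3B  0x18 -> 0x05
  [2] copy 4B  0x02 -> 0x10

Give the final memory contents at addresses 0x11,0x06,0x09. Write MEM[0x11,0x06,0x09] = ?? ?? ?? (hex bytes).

D0: mem[0x02..0x09] <- [ea 6a e2 87 58 37 40 c3]
D1: mem[0x05..0x07] <- [2d c4 09]
D2: mem[0x10..0x13] <- [ea 6a e2 2d]
query mem[0x11]=0x6a, mem[0x06]=0xc4, mem[0x09]=0xc3

MEM[0x11,0x06,0x09] = 6a c4 c3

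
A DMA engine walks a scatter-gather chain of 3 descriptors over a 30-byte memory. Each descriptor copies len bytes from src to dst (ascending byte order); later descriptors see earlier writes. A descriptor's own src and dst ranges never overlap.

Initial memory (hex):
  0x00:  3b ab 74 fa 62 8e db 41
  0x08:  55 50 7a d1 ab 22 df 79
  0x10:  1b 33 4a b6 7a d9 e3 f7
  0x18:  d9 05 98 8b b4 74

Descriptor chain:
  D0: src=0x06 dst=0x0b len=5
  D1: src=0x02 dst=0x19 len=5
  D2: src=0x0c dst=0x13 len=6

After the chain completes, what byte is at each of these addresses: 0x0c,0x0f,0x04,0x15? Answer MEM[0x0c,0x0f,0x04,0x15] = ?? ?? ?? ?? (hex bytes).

MEM[0x0c,0x0f,0x04,0x15] = 41 7a 62 50

#0 dst[0x0b+5] := {0xdb,0x41,0x55,0x50,0x7a}
#1 dst[0x19+5] := {0x74,0xfa,0x62,0x8e,0xdb}
#2 dst[0x13+6] := {0x41,0x55,0x50,0x7a,0x1b,0x33}
query mem[0x0c]=0x41, mem[0x0f]=0x7a, mem[0x04]=0x62, mem[0x15]=0x50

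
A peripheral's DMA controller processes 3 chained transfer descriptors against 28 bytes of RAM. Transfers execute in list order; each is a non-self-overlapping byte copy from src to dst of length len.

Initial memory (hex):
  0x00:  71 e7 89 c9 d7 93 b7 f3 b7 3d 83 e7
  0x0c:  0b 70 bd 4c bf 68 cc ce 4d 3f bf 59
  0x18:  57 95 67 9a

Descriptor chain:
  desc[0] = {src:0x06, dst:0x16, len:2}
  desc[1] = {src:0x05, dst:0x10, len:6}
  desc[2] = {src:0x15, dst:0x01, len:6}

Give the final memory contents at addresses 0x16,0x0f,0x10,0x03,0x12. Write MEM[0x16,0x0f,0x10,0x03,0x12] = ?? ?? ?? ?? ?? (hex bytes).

  after D0: wrote 2B at 0x16 = b7f3
  after D1: wrote 6B at 0x10 = 93b7f3b73d83
  after D2: wrote 6B at 0x01 = 83b7f3579567
query mem[0x16]=0xb7, mem[0x0f]=0x4c, mem[0x10]=0x93, mem[0x03]=0xf3, mem[0x12]=0xf3

MEM[0x16,0x0f,0x10,0x03,0x12] = b7 4c 93 f3 f3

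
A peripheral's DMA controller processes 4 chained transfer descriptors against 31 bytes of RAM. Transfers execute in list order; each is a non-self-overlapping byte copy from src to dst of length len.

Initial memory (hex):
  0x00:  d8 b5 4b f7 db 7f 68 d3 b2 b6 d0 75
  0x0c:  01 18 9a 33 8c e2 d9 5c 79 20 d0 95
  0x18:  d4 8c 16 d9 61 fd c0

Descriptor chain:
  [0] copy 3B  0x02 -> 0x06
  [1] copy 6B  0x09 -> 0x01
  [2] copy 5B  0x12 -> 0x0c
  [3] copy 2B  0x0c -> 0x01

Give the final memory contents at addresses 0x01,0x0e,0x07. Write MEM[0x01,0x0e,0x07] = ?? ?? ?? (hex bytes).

[0] 0x02->0x06 len=3 : 4b f7 db
[1] 0x09->0x01 len=6 : b6 d0 75 01 18 9a
[2] 0x12->0x0c len=5 : d9 5c 79 20 d0
[3] 0x0c->0x01 len=2 : d9 5c
query mem[0x01]=0xd9, mem[0x0e]=0x79, mem[0x07]=0xf7

MEM[0x01,0x0e,0x07] = d9 79 f7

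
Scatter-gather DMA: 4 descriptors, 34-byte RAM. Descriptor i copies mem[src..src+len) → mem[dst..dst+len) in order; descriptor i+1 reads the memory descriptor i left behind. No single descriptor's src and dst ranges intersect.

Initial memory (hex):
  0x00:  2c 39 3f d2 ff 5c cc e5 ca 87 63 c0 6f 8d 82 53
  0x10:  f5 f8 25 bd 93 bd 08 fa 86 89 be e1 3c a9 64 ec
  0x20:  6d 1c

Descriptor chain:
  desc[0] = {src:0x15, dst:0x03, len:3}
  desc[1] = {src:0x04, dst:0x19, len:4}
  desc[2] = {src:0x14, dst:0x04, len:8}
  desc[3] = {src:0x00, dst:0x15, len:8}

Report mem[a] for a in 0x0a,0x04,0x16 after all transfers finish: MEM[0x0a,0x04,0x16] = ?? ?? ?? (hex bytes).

MEM[0x0a,0x04,0x16] = fa 93 39

  after D0: wrote 3B at 0x03 = bd08fa
  after D1: wrote 4B at 0x19 = 08facce5
  after D2: wrote 8B at 0x04 = 93bd08fa8608facc
  after D3: wrote 8B at 0x15 = 2c393fbd93bd08fa
query mem[0x0a]=0xfa, mem[0x04]=0x93, mem[0x16]=0x39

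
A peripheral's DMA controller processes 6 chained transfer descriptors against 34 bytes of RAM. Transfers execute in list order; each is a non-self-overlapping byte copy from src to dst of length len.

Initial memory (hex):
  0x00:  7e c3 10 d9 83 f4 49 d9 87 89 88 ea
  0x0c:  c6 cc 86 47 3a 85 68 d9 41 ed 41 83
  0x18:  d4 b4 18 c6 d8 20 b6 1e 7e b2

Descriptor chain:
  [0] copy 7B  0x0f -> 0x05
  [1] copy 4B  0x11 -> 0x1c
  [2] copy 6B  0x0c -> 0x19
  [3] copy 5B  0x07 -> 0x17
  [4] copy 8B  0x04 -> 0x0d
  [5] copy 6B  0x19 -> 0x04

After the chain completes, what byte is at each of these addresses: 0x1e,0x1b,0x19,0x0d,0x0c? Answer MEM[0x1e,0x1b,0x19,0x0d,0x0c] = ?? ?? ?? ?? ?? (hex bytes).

MEM[0x1e,0x1b,0x19,0x0d,0x0c] = 85 ed d9 83 c6

D0: mem[0x05..0x0b] <- [47 3a 85 68 d9 41 ed]
D1: mem[0x1c..0x1f] <- [85 68 d9 41]
D2: mem[0x19..0x1e] <- [c6 cc 86 47 3a 85]
D3: mem[0x17..0x1b] <- [85 68 d9 41 ed]
D4: mem[0x0d..0x14] <- [83 47 3a 85 68 d9 41 ed]
D5: mem[0x04..0x09] <- [d9 41 ed 47 3a 85]
query mem[0x1e]=0x85, mem[0x1b]=0xed, mem[0x19]=0xd9, mem[0x0d]=0x83, mem[0x0c]=0xc6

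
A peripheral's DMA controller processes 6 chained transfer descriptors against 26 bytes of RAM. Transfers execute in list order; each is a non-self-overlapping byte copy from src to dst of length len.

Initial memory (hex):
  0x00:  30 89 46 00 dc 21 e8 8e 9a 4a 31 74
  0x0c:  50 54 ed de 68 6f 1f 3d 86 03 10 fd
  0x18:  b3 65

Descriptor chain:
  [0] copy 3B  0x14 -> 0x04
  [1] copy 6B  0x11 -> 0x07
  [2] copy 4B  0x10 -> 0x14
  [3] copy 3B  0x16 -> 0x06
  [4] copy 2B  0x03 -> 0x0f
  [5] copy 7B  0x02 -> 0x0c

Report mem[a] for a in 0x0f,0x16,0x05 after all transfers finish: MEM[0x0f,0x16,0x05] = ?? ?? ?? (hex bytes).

MEM[0x0f,0x16,0x05] = 03 1f 03

#0 dst[0x04+3] := {0x86,0x03,0x10}
#1 dst[0x07+6] := {0x6f,0x1f,0x3d,0x86,0x03,0x10}
#2 dst[0x14+4] := {0x68,0x6f,0x1f,0x3d}
#3 dst[0x06+3] := {0x1f,0x3d,0xb3}
#4 dst[0x0f+2] := {0x00,0x86}
#5 dst[0x0c+7] := {0x46,0x00,0x86,0x03,0x1f,0x3d,0xb3}
query mem[0x0f]=0x03, mem[0x16]=0x1f, mem[0x05]=0x03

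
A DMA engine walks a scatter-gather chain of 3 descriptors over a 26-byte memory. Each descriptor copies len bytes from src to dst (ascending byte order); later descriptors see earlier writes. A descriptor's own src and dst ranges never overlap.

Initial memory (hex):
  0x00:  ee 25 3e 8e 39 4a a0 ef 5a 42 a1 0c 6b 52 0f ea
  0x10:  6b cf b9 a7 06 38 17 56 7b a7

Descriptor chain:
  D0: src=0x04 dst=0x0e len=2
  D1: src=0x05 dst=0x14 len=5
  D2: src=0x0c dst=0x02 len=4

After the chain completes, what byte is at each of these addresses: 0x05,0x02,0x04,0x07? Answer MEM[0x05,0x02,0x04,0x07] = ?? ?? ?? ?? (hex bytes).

[0] 0x04->0x0e len=2 : 39 4a
[1] 0x05->0x14 len=5 : 4a a0 ef 5a 42
[2] 0x0c->0x02 len=4 : 6b 52 39 4a
query mem[0x05]=0x4a, mem[0x02]=0x6b, mem[0x04]=0x39, mem[0x07]=0xef

MEM[0x05,0x02,0x04,0x07] = 4a 6b 39 ef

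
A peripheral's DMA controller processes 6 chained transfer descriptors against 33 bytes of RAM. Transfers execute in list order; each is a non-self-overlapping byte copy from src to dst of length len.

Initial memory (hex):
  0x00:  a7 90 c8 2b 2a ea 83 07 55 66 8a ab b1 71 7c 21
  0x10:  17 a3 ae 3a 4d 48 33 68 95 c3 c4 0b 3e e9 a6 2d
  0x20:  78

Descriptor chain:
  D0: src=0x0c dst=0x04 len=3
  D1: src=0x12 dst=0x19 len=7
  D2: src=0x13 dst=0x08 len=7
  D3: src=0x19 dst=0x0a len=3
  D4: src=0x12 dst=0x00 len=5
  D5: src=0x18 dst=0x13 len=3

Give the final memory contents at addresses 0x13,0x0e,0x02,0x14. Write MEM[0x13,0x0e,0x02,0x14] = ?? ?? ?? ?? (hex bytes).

[0] 0x0c->0x04 len=3 : b1 71 7c
[1] 0x12->0x19 len=7 : ae 3a 4d 48 33 68 95
[2] 0x13->0x08 len=7 : 3a 4d 48 33 68 95 ae
[3] 0x19->0x0a len=3 : ae 3a 4d
[4] 0x12->0x00 len=5 : ae 3a 4d 48 33
[5] 0x18->0x13 len=3 : 95 ae 3a
query mem[0x13]=0x95, mem[0x0e]=0xae, mem[0x02]=0x4d, mem[0x14]=0xae

MEM[0x13,0x0e,0x02,0x14] = 95 ae 4d ae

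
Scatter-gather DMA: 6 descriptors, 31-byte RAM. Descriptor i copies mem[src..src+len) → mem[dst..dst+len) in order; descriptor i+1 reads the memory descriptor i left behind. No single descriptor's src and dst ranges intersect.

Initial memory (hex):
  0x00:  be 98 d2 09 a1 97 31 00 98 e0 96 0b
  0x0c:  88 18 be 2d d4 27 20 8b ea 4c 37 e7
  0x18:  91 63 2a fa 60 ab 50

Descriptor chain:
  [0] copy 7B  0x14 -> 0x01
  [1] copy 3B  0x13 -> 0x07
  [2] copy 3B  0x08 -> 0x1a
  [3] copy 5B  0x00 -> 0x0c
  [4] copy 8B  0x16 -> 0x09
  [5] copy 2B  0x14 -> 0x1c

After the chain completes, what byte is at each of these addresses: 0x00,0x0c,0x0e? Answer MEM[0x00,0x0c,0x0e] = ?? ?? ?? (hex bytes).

MEM[0x00,0x0c,0x0e] = be 63 4c

[0] 0x14->0x01 len=7 : ea 4c 37 e7 91 63 2a
[1] 0x13->0x07 len=3 : 8b ea 4c
[2] 0x08->0x1a len=3 : ea 4c 96
[3] 0x00->0x0c len=5 : be ea 4c 37 e7
[4] 0x16->0x09 len=8 : 37 e7 91 63 ea 4c 96 ab
[5] 0x14->0x1c len=2 : ea 4c
query mem[0x00]=0xbe, mem[0x0c]=0x63, mem[0x0e]=0x4c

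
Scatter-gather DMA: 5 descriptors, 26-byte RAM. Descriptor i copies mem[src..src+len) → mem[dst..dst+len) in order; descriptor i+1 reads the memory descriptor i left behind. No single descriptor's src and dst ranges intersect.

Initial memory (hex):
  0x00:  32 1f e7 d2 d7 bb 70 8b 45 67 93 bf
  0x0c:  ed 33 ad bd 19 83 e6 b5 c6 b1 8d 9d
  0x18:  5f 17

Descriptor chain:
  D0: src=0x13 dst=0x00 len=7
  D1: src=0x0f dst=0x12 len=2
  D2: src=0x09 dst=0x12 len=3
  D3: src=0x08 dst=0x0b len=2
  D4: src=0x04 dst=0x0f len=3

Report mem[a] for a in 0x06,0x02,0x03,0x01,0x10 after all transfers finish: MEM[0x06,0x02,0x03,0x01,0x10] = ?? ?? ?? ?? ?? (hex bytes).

MEM[0x06,0x02,0x03,0x01,0x10] = 17 b1 8d c6 5f

D0: mem[0x00..0x06] <- [b5 c6 b1 8d 9d 5f 17]
D1: mem[0x12..0x13] <- [bd 19]
D2: mem[0x12..0x14] <- [67 93 bf]
D3: mem[0x0b..0x0c] <- [45 67]
D4: mem[0x0f..0x11] <- [9d 5f 17]
query mem[0x06]=0x17, mem[0x02]=0xb1, mem[0x03]=0x8d, mem[0x01]=0xc6, mem[0x10]=0x5f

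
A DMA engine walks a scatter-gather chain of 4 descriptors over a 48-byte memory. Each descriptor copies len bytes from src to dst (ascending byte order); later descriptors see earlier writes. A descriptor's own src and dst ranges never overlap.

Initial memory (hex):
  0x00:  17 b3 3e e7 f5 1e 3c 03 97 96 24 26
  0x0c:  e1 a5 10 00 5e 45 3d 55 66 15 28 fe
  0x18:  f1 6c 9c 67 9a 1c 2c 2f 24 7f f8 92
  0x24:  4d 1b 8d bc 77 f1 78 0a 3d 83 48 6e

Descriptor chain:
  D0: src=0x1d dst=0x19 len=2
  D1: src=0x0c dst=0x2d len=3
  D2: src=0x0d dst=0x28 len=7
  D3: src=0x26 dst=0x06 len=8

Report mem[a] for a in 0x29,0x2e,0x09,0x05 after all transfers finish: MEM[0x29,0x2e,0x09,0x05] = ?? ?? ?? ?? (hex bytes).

  after D0: wrote 2B at 0x19 = 1c2c
  after D1: wrote 3B at 0x2d = e1a510
  after D2: wrote 7B at 0x28 = a510005e453d55
  after D3: wrote 8B at 0x06 = 8dbca510005e453d
query mem[0x29]=0x10, mem[0x2e]=0x55, mem[0x09]=0x10, mem[0x05]=0x1e

MEM[0x29,0x2e,0x09,0x05] = 10 55 10 1e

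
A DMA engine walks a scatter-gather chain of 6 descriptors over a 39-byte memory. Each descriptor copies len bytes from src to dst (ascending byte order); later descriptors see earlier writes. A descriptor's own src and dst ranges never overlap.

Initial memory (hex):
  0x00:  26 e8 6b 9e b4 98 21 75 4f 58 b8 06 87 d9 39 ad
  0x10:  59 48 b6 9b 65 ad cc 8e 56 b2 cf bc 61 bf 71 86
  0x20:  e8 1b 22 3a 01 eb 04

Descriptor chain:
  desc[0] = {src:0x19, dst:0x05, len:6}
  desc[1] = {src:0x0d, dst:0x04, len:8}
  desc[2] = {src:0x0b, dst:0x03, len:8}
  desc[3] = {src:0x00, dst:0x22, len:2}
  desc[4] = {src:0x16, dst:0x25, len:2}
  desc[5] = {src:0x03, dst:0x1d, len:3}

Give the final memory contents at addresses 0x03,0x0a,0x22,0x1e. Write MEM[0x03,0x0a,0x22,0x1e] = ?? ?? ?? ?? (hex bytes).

[0] 0x19->0x05 len=6 : b2 cf bc 61 bf 71
[1] 0x0d->0x04 len=8 : d9 39 ad 59 48 b6 9b 65
[2] 0x0b->0x03 len=8 : 65 87 d9 39 ad 59 48 b6
[3] 0x00->0x22 len=2 : 26 e8
[4] 0x16->0x25 len=2 : cc 8e
[5] 0x03->0x1d len=3 : 65 87 d9
query mem[0x03]=0x65, mem[0x0a]=0xb6, mem[0x22]=0x26, mem[0x1e]=0x87

MEM[0x03,0x0a,0x22,0x1e] = 65 b6 26 87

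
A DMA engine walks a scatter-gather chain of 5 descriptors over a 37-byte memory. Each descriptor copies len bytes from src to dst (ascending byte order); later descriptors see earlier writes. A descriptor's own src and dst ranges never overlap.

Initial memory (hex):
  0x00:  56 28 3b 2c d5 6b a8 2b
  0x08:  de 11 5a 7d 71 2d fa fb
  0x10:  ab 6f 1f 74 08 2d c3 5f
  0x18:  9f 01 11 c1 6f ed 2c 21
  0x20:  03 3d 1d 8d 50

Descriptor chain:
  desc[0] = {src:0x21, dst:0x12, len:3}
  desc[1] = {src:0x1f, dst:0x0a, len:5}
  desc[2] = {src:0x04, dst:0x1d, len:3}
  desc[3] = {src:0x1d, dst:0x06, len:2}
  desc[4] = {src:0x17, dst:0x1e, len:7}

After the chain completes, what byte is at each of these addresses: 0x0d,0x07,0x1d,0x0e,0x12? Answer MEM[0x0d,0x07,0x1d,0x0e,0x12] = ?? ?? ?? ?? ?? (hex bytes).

[0] 0x21->0x12 len=3 : 3d 1d 8d
[1] 0x1f->0x0a len=5 : 21 03 3d 1d 8d
[2] 0x04->0x1d len=3 : d5 6b a8
[3] 0x1d->0x06 len=2 : d5 6b
[4] 0x17->0x1e len=7 : 5f 9f 01 11 c1 6f d5
query mem[0x0d]=0x1d, mem[0x07]=0x6b, mem[0x1d]=0xd5, mem[0x0e]=0x8d, mem[0x12]=0x3d

MEM[0x0d,0x07,0x1d,0x0e,0x12] = 1d 6b d5 8d 3d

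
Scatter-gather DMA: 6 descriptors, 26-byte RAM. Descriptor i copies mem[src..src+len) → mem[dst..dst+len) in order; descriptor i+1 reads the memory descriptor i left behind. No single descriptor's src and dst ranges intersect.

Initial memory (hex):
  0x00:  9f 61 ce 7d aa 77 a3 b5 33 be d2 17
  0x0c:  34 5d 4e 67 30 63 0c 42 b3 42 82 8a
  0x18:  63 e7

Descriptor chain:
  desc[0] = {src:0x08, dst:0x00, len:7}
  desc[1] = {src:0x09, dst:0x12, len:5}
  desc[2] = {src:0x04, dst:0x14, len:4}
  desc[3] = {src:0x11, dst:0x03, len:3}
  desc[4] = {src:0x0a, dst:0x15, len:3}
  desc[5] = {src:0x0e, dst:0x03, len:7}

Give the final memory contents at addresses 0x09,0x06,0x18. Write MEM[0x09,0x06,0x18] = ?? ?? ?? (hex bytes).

  after D0: wrote 7B at 0x00 = 33bed217345d4e
  after D1: wrote 5B at 0x12 = bed217345d
  after D2: wrote 4B at 0x14 = 345d4eb5
  after D3: wrote 3B at 0x03 = 63bed2
  after D4: wrote 3B at 0x15 = d21734
  after D5: wrote 7B at 0x03 = 4e673063bed234
query mem[0x09]=0x34, mem[0x06]=0x63, mem[0x18]=0x63

MEM[0x09,0x06,0x18] = 34 63 63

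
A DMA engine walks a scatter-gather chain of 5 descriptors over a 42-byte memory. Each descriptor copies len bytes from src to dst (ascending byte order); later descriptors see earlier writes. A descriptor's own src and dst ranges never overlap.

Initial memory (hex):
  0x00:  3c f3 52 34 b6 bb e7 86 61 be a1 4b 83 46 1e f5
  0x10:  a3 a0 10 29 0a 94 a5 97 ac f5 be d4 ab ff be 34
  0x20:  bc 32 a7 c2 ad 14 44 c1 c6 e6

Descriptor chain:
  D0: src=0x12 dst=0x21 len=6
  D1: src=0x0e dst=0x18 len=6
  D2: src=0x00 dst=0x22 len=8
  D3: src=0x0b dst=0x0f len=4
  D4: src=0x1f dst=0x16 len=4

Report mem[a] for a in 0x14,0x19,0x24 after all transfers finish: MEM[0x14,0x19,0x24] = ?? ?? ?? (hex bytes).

MEM[0x14,0x19,0x24] = 0a 3c 52

[0] 0x12->0x21 len=6 : 10 29 0a 94 a5 97
[1] 0x0e->0x18 len=6 : 1e f5 a3 a0 10 29
[2] 0x00->0x22 len=8 : 3c f3 52 34 b6 bb e7 86
[3] 0x0b->0x0f len=4 : 4b 83 46 1e
[4] 0x1f->0x16 len=4 : 34 bc 10 3c
query mem[0x14]=0x0a, mem[0x19]=0x3c, mem[0x24]=0x52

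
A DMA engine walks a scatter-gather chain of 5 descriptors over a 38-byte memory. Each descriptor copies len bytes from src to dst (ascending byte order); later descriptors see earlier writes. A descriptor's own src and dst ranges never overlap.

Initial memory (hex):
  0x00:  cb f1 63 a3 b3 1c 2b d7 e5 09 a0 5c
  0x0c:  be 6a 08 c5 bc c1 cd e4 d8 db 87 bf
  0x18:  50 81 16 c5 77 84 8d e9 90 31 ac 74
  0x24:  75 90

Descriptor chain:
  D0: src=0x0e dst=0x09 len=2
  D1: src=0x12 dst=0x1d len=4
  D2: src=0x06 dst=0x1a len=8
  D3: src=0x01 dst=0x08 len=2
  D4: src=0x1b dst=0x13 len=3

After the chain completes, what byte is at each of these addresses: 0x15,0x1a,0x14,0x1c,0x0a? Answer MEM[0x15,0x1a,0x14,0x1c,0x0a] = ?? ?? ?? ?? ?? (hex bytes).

MEM[0x15,0x1a,0x14,0x1c,0x0a] = 08 2b e5 e5 c5

[0] 0x0e->0x09 len=2 : 08 c5
[1] 0x12->0x1d len=4 : cd e4 d8 db
[2] 0x06->0x1a len=8 : 2b d7 e5 08 c5 5c be 6a
[3] 0x01->0x08 len=2 : f1 63
[4] 0x1b->0x13 len=3 : d7 e5 08
query mem[0x15]=0x08, mem[0x1a]=0x2b, mem[0x14]=0xe5, mem[0x1c]=0xe5, mem[0x0a]=0xc5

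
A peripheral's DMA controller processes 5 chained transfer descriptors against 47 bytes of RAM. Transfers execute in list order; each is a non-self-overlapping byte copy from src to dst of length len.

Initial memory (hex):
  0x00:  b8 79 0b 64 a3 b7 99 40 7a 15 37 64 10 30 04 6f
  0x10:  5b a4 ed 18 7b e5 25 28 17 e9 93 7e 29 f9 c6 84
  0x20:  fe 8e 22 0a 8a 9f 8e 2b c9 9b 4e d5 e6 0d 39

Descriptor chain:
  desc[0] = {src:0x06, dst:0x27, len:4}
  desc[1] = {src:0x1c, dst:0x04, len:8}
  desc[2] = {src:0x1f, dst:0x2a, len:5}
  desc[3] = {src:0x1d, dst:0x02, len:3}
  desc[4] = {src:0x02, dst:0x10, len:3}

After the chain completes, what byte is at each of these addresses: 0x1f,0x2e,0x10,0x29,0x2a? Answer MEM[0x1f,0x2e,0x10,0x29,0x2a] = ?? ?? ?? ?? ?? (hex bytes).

MEM[0x1f,0x2e,0x10,0x29,0x2a] = 84 0a f9 7a 84

[0] 0x06->0x27 len=4 : 99 40 7a 15
[1] 0x1c->0x04 len=8 : 29 f9 c6 84 fe 8e 22 0a
[2] 0x1f->0x2a len=5 : 84 fe 8e 22 0a
[3] 0x1d->0x02 len=3 : f9 c6 84
[4] 0x02->0x10 len=3 : f9 c6 84
query mem[0x1f]=0x84, mem[0x2e]=0x0a, mem[0x10]=0xf9, mem[0x29]=0x7a, mem[0x2a]=0x84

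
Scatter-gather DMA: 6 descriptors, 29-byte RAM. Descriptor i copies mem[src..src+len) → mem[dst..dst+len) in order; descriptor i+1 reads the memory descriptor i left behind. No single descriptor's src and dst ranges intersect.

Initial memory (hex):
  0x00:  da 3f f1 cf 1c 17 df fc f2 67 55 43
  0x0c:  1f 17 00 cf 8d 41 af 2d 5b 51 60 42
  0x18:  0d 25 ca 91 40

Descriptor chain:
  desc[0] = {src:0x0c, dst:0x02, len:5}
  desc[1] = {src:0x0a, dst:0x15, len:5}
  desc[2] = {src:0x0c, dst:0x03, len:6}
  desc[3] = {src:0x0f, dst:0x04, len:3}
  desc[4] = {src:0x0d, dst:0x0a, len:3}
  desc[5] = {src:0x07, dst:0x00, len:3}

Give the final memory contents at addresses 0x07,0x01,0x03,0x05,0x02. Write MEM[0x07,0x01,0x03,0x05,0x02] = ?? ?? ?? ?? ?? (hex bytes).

MEM[0x07,0x01,0x03,0x05,0x02] = 8d 41 1f 8d 67

#0 dst[0x02+5] := {0x1f,0x17,0x00,0xcf,0x8d}
#1 dst[0x15+5] := {0x55,0x43,0x1f,0x17,0x00}
#2 dst[0x03+6] := {0x1f,0x17,0x00,0xcf,0x8d,0x41}
#3 dst[0x04+3] := {0xcf,0x8d,0x41}
#4 dst[0x0a+3] := {0x17,0x00,0xcf}
#5 dst[0x00+3] := {0x8d,0x41,0x67}
query mem[0x07]=0x8d, mem[0x01]=0x41, mem[0x03]=0x1f, mem[0x05]=0x8d, mem[0x02]=0x67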